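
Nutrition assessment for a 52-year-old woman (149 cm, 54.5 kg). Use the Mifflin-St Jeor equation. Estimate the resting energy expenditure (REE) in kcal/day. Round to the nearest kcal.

1055 kcal/day

Mifflin-St Jeor (female): BMR = 10(54.5) + 6.25(149) − 5(52) − 161 = 545 + 931.25 − 260 − 161 = 1055.25 kcal/day.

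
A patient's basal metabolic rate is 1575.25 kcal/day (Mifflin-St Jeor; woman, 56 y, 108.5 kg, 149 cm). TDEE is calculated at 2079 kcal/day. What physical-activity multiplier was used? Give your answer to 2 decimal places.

1.32

Activity factor = TEE ÷ BMR = 2079 ÷ 1575.25 = 1.32.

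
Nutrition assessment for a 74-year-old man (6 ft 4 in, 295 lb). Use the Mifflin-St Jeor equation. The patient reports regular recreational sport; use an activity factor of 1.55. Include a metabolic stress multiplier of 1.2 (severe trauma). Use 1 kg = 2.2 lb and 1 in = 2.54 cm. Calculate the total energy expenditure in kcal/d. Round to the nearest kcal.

4059 kcal/d

Convert to metric: weight = 295 ÷ 2.2 = 134.0909 kg; height = (6×12 + 4) × 2.54 = 76 × 2.54 = 193.04 cm.
Mifflin-St Jeor (male): BMR = 10(134.0909) + 6.25(193.04) − 5(74) + 5 = 1340.9091 + 1206.5 − 370 + 5 = 2182.4091 kcal/day.
TEE = BMR × activity factor = 2182.4091 × 1.55 = 3382.7341 kcal/day.
Apply stress factor: 3382.7341 × 1.2 = 4059.2809 kcal/day.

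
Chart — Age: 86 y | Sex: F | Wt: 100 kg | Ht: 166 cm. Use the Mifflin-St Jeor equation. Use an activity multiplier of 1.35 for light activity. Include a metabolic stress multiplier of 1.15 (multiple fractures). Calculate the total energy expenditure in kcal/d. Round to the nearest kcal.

Mifflin-St Jeor (female): BMR = 10(100) + 6.25(166) − 5(86) − 161 = 1000 + 1037.5 − 430 − 161 = 1446.5 kcal/day.
TEE = BMR × activity factor = 1446.5 × 1.35 = 1952.775 kcal/day.
Apply stress factor: 1952.775 × 1.15 = 2245.6913 kcal/day.

2246 kcal/d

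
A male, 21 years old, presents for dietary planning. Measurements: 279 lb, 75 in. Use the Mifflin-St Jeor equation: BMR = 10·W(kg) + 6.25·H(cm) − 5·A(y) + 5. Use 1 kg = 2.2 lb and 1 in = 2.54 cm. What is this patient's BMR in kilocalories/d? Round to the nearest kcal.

Convert to metric: weight = 279 ÷ 2.2 = 126.8182 kg; height = 75 × 2.54 = 190.5 cm.
Mifflin-St Jeor (male): BMR = 10(126.8182) + 6.25(190.5) − 5(21) + 5 = 1268.1818 + 1190.625 − 105 + 5 = 2358.8068 kcal/day.

2359 kilocalories/d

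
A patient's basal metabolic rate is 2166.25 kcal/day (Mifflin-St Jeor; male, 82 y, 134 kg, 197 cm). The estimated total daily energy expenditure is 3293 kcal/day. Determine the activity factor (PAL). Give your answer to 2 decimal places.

Activity factor = TEE ÷ BMR = 3293 ÷ 2166.25 = 1.52.

1.52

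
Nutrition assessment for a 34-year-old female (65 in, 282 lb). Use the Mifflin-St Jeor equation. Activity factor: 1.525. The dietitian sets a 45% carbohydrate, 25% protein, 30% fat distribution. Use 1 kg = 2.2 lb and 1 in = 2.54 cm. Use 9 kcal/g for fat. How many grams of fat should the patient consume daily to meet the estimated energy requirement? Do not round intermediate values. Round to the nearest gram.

Convert to metric: weight = 282 ÷ 2.2 = 128.1818 kg; height = 65 × 2.54 = 165.1 cm.
Mifflin-St Jeor (female): BMR = 10(128.1818) + 6.25(165.1) − 5(34) − 161 = 1281.8182 + 1031.875 − 170 − 161 = 1982.6932 kcal/day.
TEE = 1982.6932 × 1.525 = 3023.6071 kcal/day.
Fat energy = 30% × 3023.6071 = 907.0821 kcal.
Fat = 907.0821 ÷ 9 kcal/g = 100.7869 g.

101 g/day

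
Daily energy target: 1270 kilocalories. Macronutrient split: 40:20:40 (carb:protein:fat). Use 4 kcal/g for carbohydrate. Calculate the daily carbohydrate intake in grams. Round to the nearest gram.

Carbohydrate energy = 40% × 1270 = 508 kcal.
At 4 kcal/g: 508 ÷ 4 = 127 g.

127 g/day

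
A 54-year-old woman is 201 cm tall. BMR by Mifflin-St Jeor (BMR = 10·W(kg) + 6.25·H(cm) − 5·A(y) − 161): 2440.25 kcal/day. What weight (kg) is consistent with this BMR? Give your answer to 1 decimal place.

161.5 kg

2440.25 = 10·W + 6.25(201) − 5(54) − 161
10·W = 2440.25 − 825.25 = 1615, so W = 161.5 kg.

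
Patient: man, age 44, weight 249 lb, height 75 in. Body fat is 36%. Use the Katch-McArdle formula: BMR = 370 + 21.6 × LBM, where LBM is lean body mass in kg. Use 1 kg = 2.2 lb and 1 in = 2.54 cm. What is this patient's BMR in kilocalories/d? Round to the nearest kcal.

1935 kilocalories/d

Convert to metric: weight = 249 ÷ 2.2 = 113.1818 kg; height = 75 × 2.54 = 190.5 cm.
LBM = 113.1818 × (1 − 0.36) = 72.4364 kg. Katch-McArdle: BMR = 370 + 21.6 × 72.4364 = 1934.6255 kcal/day.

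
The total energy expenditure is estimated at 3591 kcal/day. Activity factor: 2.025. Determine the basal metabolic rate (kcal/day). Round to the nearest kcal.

1773 kcal/day

BMR = TEE ÷ activity factor = 3591 ÷ 2.025 = 1773.3333 kcal/day.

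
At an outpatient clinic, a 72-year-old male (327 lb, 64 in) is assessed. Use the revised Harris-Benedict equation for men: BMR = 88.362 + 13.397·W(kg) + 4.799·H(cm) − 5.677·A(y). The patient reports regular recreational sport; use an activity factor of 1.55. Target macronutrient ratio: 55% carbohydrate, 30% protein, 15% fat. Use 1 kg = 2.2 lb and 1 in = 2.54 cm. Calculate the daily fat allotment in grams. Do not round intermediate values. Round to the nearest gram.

63 g/day

Convert to metric: weight = 327 ÷ 2.2 = 148.6364 kg; height = 64 × 2.54 = 162.56 cm.
Harris-Benedict: BMR = 88.362 + 13.397(148.6364) + 4.799(162.56) − 5.677(72) = 2451.0248 kcal/day.
TEE = 2451.0248 × 1.55 = 3799.0884 kcal/day.
Fat energy = 15% × 3799.0884 = 569.8633 kcal.
Fat = 569.8633 ÷ 9 kcal/g = 63.3181 g.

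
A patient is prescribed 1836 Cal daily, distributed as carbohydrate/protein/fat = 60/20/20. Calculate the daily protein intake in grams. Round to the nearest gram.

Protein energy = 20% × 1836 = 367.2 kcal.
At 4 kcal/g: 367.2 ÷ 4 = 91.8 g.

92 g/day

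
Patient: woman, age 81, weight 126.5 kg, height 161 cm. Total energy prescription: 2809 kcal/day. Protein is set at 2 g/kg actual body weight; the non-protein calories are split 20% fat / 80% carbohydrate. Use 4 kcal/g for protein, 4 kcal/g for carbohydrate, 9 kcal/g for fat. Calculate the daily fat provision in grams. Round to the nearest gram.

40 g/day

Protein = 2 × 126.5 = 253 g → 253 × 4 = 1012 kcal.
Non-protein calories = 2809 − 1012 = 1797 kcal.
Fat: 20% × 1797 = 359.4 kcal; carbohydrate: 1437.6 kcal.
Fat: 359.4 kcal ÷ 9 kcal/g = 39.9333 g.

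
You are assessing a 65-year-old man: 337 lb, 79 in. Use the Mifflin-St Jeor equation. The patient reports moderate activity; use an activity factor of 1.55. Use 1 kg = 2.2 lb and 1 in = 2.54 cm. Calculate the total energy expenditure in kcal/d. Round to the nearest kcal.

3822 kcal/d

Convert to metric: weight = 337 ÷ 2.2 = 153.1818 kg; height = 79 × 2.54 = 200.66 cm.
Mifflin-St Jeor (male): BMR = 10(153.1818) + 6.25(200.66) − 5(65) + 5 = 1531.8182 + 1254.125 − 325 + 5 = 2465.9432 kcal/day.
TEE = BMR × activity factor = 2465.9432 × 1.55 = 3822.2119 kcal/day.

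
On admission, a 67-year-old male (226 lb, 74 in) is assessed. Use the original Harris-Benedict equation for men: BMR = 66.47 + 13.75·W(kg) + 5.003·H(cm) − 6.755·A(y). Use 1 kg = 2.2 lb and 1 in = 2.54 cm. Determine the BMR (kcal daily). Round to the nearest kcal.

Convert to metric: weight = 226 ÷ 2.2 = 102.7273 kg; height = 74 × 2.54 = 187.96 cm.
Harris-Benedict: BMR = 66.47 + 13.75(102.7273) + 5.003(187.96) − 6.755(67) = 1966.7489 kcal/day.

1967 kcal daily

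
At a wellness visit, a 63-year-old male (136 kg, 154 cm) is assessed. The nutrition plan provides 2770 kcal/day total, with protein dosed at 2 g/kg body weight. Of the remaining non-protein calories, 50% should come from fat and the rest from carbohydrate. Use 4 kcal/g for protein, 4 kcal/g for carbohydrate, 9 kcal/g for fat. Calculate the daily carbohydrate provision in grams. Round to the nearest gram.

210 g/day

Protein = 2 × 136 = 272 g → 272 × 4 = 1088 kcal.
Non-protein calories = 2770 − 1088 = 1682 kcal.
Fat: 50% × 1682 = 841 kcal; carbohydrate: 841 kcal.
Carbohydrate: 841 kcal ÷ 4 kcal/g = 210.25 g.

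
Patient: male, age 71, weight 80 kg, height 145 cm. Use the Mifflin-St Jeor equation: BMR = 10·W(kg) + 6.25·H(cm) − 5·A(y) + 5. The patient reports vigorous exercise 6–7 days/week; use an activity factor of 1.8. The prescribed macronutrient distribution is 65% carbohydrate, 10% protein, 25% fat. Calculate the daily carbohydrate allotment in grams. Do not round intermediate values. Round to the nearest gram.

397 g/day

Mifflin-St Jeor (male): BMR = 10(80) + 6.25(145) − 5(71) + 5 = 800 + 906.25 − 355 + 5 = 1356.25 kcal/day.
TEE = 1356.25 × 1.8 = 2441.25 kcal/day.
Carbohydrate energy = 65% × 2441.25 = 1586.8125 kcal.
Carbohydrate = 1586.8125 ÷ 4 kcal/g = 396.7031 g.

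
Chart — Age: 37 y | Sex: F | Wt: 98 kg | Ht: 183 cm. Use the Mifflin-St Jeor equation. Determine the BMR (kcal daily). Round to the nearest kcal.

1778 kcal daily

Mifflin-St Jeor (female): BMR = 10(98) + 6.25(183) − 5(37) − 161 = 980 + 1143.75 − 185 − 161 = 1777.75 kcal/day.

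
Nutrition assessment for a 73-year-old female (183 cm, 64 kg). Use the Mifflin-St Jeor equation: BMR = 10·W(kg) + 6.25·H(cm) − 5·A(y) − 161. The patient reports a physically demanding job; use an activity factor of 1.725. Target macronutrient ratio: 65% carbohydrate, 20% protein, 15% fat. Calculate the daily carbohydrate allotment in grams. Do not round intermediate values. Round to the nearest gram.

353 g/day

Mifflin-St Jeor (female): BMR = 10(64) + 6.25(183) − 5(73) − 161 = 640 + 1143.75 − 365 − 161 = 1257.75 kcal/day.
TEE = 1257.75 × 1.725 = 2169.6188 kcal/day.
Carbohydrate energy = 65% × 2169.6188 = 1410.2522 kcal.
Carbohydrate = 1410.2522 ÷ 4 kcal/g = 352.563 g.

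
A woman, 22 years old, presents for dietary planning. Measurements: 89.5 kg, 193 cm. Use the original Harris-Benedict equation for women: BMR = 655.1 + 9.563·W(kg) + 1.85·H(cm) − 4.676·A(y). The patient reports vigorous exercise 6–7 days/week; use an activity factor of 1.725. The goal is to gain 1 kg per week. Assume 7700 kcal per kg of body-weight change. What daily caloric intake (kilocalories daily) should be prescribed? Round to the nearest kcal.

4145 kilocalories daily

Harris-Benedict: BMR = 655.1 + 9.563(89.5) + 1.85(193) − 4.676(22) = 1765.1665 kcal/day.
TEE = 1765.1665 × 1.725 = 3044.9122 kcal/day.
Required daily surplus = 1 × 7700 ÷ 7 = 1100 kcal/day.
Target intake = 3044.9122 + 1100 = 4144.9122 kcal/day.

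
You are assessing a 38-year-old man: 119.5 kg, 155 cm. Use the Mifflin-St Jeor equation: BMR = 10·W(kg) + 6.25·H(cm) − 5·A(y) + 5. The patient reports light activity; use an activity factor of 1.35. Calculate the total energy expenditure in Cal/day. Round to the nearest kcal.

Mifflin-St Jeor (male): BMR = 10(119.5) + 6.25(155) − 5(38) + 5 = 1195 + 968.75 − 190 + 5 = 1978.75 kcal/day.
TEE = BMR × activity factor = 1978.75 × 1.35 = 2671.3125 kcal/day.

2671 Cal/day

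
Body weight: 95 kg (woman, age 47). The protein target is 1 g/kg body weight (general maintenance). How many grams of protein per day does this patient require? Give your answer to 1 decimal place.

95.0 g/day

Protein = 1 g/kg × 95 kg = 95 g/day.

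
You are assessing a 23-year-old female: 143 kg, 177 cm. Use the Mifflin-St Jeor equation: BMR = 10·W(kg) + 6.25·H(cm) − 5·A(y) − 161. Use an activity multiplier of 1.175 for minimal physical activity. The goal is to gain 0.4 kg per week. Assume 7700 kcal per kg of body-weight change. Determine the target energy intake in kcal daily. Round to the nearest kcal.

Mifflin-St Jeor (female): BMR = 10(143) + 6.25(177) − 5(23) − 161 = 1430 + 1106.25 − 115 − 161 = 2260.25 kcal/day.
TEE = 2260.25 × 1.175 = 2655.7938 kcal/day.
Required daily surplus = 0.4 × 7700 ÷ 7 = 440 kcal/day.
Target intake = 2655.7938 + 440 = 3095.7938 kcal/day.

3096 kcal daily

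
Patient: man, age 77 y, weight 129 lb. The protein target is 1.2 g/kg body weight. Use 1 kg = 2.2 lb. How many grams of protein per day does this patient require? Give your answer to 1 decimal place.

70.4 g/day

Weight in kg = 129 ÷ 2.2 = 58.6364 kg.
Protein = 1.2 g/kg × 58.6364 kg = 70.3636 g/day.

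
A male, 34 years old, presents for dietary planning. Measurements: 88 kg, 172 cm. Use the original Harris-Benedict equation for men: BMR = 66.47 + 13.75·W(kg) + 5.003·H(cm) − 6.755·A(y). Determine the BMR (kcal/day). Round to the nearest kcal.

Harris-Benedict: BMR = 66.47 + 13.75(88) + 5.003(172) − 6.755(34) = 1907.316 kcal/day.

1907 kcal/day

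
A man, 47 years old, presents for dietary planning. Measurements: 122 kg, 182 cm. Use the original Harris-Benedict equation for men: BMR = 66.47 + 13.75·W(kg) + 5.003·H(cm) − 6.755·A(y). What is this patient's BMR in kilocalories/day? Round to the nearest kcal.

Harris-Benedict: BMR = 66.47 + 13.75(122) + 5.003(182) − 6.755(47) = 2337.031 kcal/day.

2337 kilocalories/day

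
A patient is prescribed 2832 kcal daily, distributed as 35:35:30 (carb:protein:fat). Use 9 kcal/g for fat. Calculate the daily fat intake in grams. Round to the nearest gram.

Fat energy = 30% × 2832 = 849.6 kcal.
At 9 kcal/g: 849.6 ÷ 9 = 94.4 g.

94 g/day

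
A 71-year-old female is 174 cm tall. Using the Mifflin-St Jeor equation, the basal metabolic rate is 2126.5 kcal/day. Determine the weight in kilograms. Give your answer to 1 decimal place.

2126.5 = 10·W + 6.25(174) − 5(71) − 161
10·W = 2126.5 − 571.5 = 1555, so W = 155.5 kg.

155.5 kg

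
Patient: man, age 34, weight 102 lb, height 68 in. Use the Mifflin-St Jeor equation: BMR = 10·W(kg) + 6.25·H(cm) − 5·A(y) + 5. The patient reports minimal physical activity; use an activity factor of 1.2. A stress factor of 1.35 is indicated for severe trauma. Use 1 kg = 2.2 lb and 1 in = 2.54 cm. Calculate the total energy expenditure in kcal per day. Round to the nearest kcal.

Convert to metric: weight = 102 ÷ 2.2 = 46.3636 kg; height = 68 × 2.54 = 172.72 cm.
Mifflin-St Jeor (male): BMR = 10(46.3636) + 6.25(172.72) − 5(34) + 5 = 463.6364 + 1079.5 − 170 + 5 = 1378.1364 kcal/day.
TEE = BMR × activity factor = 1378.1364 × 1.2 = 1653.7636 kcal/day.
Apply stress factor: 1653.7636 × 1.35 = 2232.5809 kcal/day.

2233 kcal per day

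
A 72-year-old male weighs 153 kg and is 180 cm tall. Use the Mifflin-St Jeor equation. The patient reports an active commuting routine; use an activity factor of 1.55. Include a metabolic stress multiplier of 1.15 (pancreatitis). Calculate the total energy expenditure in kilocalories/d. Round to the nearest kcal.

4100 kilocalories/d

Mifflin-St Jeor (male): BMR = 10(153) + 6.25(180) − 5(72) + 5 = 1530 + 1125 − 360 + 5 = 2300 kcal/day.
TEE = BMR × activity factor = 2300 × 1.55 = 3565 kcal/day.
Apply stress factor: 3565 × 1.15 = 4099.75 kcal/day.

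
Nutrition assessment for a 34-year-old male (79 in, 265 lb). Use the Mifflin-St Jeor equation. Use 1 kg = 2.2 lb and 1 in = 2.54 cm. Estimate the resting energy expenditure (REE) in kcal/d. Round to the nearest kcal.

2294 kcal/d

Convert to metric: weight = 265 ÷ 2.2 = 120.4545 kg; height = 79 × 2.54 = 200.66 cm.
Mifflin-St Jeor (male): BMR = 10(120.4545) + 6.25(200.66) − 5(34) + 5 = 1204.5455 + 1254.125 − 170 + 5 = 2293.6705 kcal/day.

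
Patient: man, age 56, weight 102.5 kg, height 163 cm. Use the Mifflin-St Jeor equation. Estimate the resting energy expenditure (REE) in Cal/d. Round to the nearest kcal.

1769 Cal/d

Mifflin-St Jeor (male): BMR = 10(102.5) + 6.25(163) − 5(56) + 5 = 1025 + 1018.75 − 280 + 5 = 1768.75 kcal/day.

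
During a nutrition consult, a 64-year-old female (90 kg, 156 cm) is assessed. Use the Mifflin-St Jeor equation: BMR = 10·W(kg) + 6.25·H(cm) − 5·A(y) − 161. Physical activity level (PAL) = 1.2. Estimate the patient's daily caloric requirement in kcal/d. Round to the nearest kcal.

1673 kcal/d

Mifflin-St Jeor (female): BMR = 10(90) + 6.25(156) − 5(64) − 161 = 900 + 975 − 320 − 161 = 1394 kcal/day.
TEE = BMR × activity factor = 1394 × 1.2 = 1672.8 kcal/day.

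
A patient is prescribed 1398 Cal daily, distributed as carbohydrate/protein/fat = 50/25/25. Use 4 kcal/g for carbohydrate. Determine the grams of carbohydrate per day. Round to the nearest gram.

175 g/day

Carbohydrate energy = 50% × 1398 = 699 kcal.
At 4 kcal/g: 699 ÷ 4 = 174.75 g.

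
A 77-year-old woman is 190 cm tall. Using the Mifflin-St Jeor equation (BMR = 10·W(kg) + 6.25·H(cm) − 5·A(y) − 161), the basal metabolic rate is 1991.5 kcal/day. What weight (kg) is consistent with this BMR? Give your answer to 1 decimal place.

1991.5 = 10·W + 6.25(190) − 5(77) − 161
10·W = 1991.5 − 641.5 = 1350, so W = 135 kg.

135.0 kg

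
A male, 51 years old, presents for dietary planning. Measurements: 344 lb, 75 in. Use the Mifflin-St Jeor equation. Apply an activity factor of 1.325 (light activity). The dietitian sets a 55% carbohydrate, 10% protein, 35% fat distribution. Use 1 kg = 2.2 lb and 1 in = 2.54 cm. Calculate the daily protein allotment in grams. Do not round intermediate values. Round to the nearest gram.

83 g/day

Convert to metric: weight = 344 ÷ 2.2 = 156.3636 kg; height = 75 × 2.54 = 190.5 cm.
Mifflin-St Jeor (male): BMR = 10(156.3636) + 6.25(190.5) − 5(51) + 5 = 1563.6364 + 1190.625 − 255 + 5 = 2504.2614 kcal/day.
TEE = 2504.2614 × 1.325 = 3318.1463 kcal/day.
Protein energy = 10% × 3318.1463 = 331.8146 kcal.
Protein = 331.8146 ÷ 4 kcal/g = 82.9537 g.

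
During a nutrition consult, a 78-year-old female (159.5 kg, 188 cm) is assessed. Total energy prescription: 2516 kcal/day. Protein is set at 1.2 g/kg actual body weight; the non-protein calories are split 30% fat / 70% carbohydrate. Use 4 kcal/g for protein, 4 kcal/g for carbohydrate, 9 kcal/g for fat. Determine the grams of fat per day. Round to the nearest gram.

58 g/day

Protein = 1.2 × 159.5 = 191.4 g → 191.4 × 4 = 765.6 kcal.
Non-protein calories = 2516 − 765.6 = 1750.4 kcal.
Fat: 30% × 1750.4 = 525.12 kcal; carbohydrate: 1225.28 kcal.
Fat: 525.12 kcal ÷ 9 kcal/g = 58.3467 g.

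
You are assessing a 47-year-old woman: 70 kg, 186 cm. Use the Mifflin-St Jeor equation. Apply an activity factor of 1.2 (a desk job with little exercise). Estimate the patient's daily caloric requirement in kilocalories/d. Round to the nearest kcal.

1760 kilocalories/d

Mifflin-St Jeor (female): BMR = 10(70) + 6.25(186) − 5(47) − 161 = 700 + 1162.5 − 235 − 161 = 1466.5 kcal/day.
TEE = BMR × activity factor = 1466.5 × 1.2 = 1759.8 kcal/day.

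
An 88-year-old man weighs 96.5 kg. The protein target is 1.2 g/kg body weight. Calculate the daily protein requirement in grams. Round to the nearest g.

Protein = 1.2 g/kg × 96.5 kg = 115.8 g/day.

116 g/day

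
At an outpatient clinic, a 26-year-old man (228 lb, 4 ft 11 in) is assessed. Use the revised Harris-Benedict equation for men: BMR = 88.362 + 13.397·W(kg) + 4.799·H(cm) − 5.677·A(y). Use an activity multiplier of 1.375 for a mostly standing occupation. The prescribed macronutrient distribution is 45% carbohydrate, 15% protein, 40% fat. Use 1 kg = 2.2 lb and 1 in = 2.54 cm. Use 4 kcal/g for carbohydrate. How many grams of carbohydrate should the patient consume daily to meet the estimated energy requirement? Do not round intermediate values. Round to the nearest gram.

317 g/day

Convert to metric: weight = 228 ÷ 2.2 = 103.6364 kg; height = (4×12 + 11) × 2.54 = 59 × 2.54 = 149.86 cm.
Harris-Benedict: BMR = 88.362 + 13.397(103.6364) + 4.799(149.86) − 5.677(26) = 2048.3545 kcal/day.
TEE = 2048.3545 × 1.375 = 2816.4874 kcal/day.
Carbohydrate energy = 45% × 2816.4874 = 1267.4193 kcal.
Carbohydrate = 1267.4193 ÷ 4 kcal/g = 316.8548 g.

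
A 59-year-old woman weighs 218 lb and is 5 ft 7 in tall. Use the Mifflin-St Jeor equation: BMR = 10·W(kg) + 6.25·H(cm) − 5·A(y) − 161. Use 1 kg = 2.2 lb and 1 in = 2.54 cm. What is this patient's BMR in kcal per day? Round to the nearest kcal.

Convert to metric: weight = 218 ÷ 2.2 = 99.0909 kg; height = (5×12 + 7) × 2.54 = 67 × 2.54 = 170.18 cm.
Mifflin-St Jeor (female): BMR = 10(99.0909) + 6.25(170.18) − 5(59) − 161 = 990.9091 + 1063.625 − 295 − 161 = 1598.5341 kcal/day.

1599 kcal per day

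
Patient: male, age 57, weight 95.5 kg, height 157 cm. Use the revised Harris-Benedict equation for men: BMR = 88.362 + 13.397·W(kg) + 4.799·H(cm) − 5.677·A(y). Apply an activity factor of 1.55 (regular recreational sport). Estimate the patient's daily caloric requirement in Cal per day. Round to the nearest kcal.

Harris-Benedict: BMR = 88.362 + 13.397(95.5) + 4.799(157) − 5.677(57) = 1797.6295 kcal/day.
TEE = BMR × activity factor = 1797.6295 × 1.55 = 2786.3257 kcal/day.

2786 Cal per day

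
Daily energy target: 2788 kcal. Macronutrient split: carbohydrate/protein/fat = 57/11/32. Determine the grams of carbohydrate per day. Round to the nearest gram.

Carbohydrate energy = 57% × 2788 = 1589.16 kcal.
At 4 kcal/g: 1589.16 ÷ 4 = 397.29 g.

397 g/day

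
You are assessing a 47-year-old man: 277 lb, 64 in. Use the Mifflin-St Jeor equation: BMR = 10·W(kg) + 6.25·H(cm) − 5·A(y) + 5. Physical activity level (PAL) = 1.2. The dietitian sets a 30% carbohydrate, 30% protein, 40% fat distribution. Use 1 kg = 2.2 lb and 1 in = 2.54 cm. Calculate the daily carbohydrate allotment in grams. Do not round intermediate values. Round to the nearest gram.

Convert to metric: weight = 277 ÷ 2.2 = 125.9091 kg; height = 64 × 2.54 = 162.56 cm.
Mifflin-St Jeor (male): BMR = 10(125.9091) + 6.25(162.56) − 5(47) + 5 = 1259.0909 + 1016 − 235 + 5 = 2045.0909 kcal/day.
TEE = 2045.0909 × 1.2 = 2454.1091 kcal/day.
Carbohydrate energy = 30% × 2454.1091 = 736.2327 kcal.
Carbohydrate = 736.2327 ÷ 4 kcal/g = 184.0582 g.

184 g/day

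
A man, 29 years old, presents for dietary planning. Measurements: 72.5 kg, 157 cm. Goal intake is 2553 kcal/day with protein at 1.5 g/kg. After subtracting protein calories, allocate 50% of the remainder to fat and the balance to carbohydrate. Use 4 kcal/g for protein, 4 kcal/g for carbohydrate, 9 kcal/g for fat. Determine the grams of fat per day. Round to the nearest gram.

Protein = 1.5 × 72.5 = 108.75 g → 108.75 × 4 = 435 kcal.
Non-protein calories = 2553 − 435 = 2118 kcal.
Fat: 50% × 2118 = 1059 kcal; carbohydrate: 1059 kcal.
Fat: 1059 kcal ÷ 9 kcal/g = 117.6667 g.

118 g/day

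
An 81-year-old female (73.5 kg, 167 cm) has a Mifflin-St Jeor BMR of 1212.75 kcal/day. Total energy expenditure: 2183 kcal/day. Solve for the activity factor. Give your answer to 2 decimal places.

Activity factor = TEE ÷ BMR = 2183 ÷ 1212.75 = 1.8.

1.80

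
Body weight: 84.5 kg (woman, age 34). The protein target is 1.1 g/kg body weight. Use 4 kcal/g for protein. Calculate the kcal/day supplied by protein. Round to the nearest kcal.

Protein = 1.1 g/kg × 84.5 kg = 92.95 g/day.
Protein energy = 92.95 g × 4 kcal/g = 371.8 kcal/day.

372 kcal/day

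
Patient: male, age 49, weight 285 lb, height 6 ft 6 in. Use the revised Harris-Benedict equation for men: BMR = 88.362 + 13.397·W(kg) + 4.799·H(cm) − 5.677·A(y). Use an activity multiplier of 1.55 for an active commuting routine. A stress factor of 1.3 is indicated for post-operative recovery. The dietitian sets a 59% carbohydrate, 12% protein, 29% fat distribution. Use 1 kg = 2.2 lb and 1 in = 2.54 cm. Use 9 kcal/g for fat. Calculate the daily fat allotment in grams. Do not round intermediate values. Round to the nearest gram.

162 g/day

Convert to metric: weight = 285 ÷ 2.2 = 129.5455 kg; height = (6×12 + 6) × 2.54 = 78 × 2.54 = 198.12 cm.
Harris-Benedict: BMR = 88.362 + 13.397(129.5455) + 4.799(198.12) − 5.677(49) = 2496.4873 kcal/day.
TEE = 2496.4873 × 1.55 = 3869.5554 kcal/day.
With stress factor 1.3: 3869.5554 × 1.3 = 5030.422 kcal/day.
Fat energy = 29% × 5030.422 = 1458.8224 kcal.
Fat = 1458.8224 ÷ 9 kcal/g = 162.0914 g.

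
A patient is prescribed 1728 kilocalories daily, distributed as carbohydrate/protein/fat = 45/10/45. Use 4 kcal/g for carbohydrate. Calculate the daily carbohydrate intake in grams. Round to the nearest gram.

Carbohydrate energy = 45% × 1728 = 777.6 kcal.
At 4 kcal/g: 777.6 ÷ 4 = 194.4 g.

194 g/day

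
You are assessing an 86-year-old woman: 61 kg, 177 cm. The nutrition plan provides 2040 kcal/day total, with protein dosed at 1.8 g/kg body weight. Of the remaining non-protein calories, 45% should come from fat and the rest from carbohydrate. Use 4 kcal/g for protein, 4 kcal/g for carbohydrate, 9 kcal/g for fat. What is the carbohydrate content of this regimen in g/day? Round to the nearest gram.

220 g/day

Protein = 1.8 × 61 = 109.8 g → 109.8 × 4 = 439.2 kcal.
Non-protein calories = 2040 − 439.2 = 1600.8 kcal.
Fat: 45% × 1600.8 = 720.36 kcal; carbohydrate: 880.44 kcal.
Carbohydrate: 880.44 kcal ÷ 4 kcal/g = 220.11 g.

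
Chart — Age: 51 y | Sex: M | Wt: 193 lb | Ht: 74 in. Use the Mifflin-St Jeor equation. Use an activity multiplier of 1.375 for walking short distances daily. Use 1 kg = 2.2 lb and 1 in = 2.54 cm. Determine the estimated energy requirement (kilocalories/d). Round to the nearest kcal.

2478 kilocalories/d

Convert to metric: weight = 193 ÷ 2.2 = 87.7273 kg; height = 74 × 2.54 = 187.96 cm.
Mifflin-St Jeor (male): BMR = 10(87.7273) + 6.25(187.96) − 5(51) + 5 = 877.2727 + 1174.75 − 255 + 5 = 1802.0227 kcal/day.
TEE = BMR × activity factor = 1802.0227 × 1.375 = 2477.7813 kcal/day.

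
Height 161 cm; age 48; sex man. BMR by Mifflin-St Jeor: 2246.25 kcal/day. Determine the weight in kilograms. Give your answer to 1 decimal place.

2246.25 = 10·W + 6.25(161) − 5(48) + 5
10·W = 2246.25 − 771.25 = 1475, so W = 147.5 kg.

147.5 kg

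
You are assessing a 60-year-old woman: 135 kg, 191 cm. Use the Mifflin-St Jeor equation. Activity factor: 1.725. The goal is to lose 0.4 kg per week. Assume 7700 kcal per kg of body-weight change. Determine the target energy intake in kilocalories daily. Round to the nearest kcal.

Mifflin-St Jeor (female): BMR = 10(135) + 6.25(191) − 5(60) − 161 = 1350 + 1193.75 − 300 − 161 = 2082.75 kcal/day.
TEE = 2082.75 × 1.725 = 3592.7438 kcal/day.
Required daily deficit = 0.4 × 7700 ÷ 7 = 440 kcal/day.
Target intake = 3592.7438 − 440 = 3152.7438 kcal/day.

3153 kilocalories daily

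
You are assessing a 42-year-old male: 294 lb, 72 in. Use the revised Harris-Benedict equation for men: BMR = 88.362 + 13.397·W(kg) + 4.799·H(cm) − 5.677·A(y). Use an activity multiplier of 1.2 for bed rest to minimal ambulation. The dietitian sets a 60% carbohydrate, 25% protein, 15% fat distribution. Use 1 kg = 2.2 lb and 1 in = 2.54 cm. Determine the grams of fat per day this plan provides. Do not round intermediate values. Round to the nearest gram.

50 g/day

Convert to metric: weight = 294 ÷ 2.2 = 133.6364 kg; height = 72 × 2.54 = 182.88 cm.
Harris-Benedict: BMR = 88.362 + 13.397(133.6364) + 4.799(182.88) − 5.677(42) = 2517.8955 kcal/day.
TEE = 2517.8955 × 1.2 = 3021.4746 kcal/day.
Fat energy = 15% × 3021.4746 = 453.2212 kcal.
Fat = 453.2212 ÷ 9 kcal/g = 50.3579 g.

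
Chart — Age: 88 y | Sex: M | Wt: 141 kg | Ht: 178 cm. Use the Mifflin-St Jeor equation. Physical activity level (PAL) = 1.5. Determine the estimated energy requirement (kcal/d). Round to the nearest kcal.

3131 kcal/d

Mifflin-St Jeor (male): BMR = 10(141) + 6.25(178) − 5(88) + 5 = 1410 + 1112.5 − 440 + 5 = 2087.5 kcal/day.
TEE = BMR × activity factor = 2087.5 × 1.5 = 3131.25 kcal/day.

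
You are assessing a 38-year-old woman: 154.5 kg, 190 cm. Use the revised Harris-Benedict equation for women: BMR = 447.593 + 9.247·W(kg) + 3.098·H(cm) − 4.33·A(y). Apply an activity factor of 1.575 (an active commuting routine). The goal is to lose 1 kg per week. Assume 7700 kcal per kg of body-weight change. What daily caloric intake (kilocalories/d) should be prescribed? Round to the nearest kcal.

2523 kilocalories/d

Harris-Benedict: BMR = 447.593 + 9.247(154.5) + 3.098(190) − 4.33(38) = 2300.3345 kcal/day.
TEE = 2300.3345 × 1.575 = 3623.0268 kcal/day.
Required daily deficit = 1 × 7700 ÷ 7 = 1100 kcal/day.
Target intake = 3623.0268 − 1100 = 2523.0268 kcal/day.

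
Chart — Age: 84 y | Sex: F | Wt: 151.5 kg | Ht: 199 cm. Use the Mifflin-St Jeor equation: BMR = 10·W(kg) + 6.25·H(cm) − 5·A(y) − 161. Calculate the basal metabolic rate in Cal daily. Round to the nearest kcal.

Mifflin-St Jeor (female): BMR = 10(151.5) + 6.25(199) − 5(84) − 161 = 1515 + 1243.75 − 420 − 161 = 2177.75 kcal/day.

2178 Cal daily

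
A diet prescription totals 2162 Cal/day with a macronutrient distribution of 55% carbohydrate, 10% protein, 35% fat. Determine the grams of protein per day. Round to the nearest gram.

54 g/day

Protein energy = 10% × 2162 = 216.2 kcal.
At 4 kcal/g: 216.2 ÷ 4 = 54.05 g.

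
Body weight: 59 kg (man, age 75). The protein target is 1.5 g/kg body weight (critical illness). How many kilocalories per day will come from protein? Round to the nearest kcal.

354 kcal/day

Protein = 1.5 g/kg × 59 kg = 88.5 g/day.
Protein energy = 88.5 g × 4 kcal/g = 354 kcal/day.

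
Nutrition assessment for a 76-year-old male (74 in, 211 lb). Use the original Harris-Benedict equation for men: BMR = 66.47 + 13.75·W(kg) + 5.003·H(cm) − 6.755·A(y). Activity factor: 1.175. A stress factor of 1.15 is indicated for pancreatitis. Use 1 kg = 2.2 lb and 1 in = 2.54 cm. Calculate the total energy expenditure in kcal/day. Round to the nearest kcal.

Convert to metric: weight = 211 ÷ 2.2 = 95.9091 kg; height = 74 × 2.54 = 187.96 cm.
Harris-Benedict: BMR = 66.47 + 13.75(95.9091) + 5.003(187.96) − 6.755(76) = 1812.2039 kcal/day.
TEE = BMR × activity factor = 1812.2039 × 1.175 = 2129.3396 kcal/day.
Apply stress factor: 2129.3396 × 1.15 = 2448.7405 kcal/day.

2449 kcal/day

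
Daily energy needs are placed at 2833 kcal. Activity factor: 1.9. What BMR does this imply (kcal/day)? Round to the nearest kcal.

1491 kcal/day

BMR = TEE ÷ activity factor = 2833 ÷ 1.9 = 1491.0526 kcal/day.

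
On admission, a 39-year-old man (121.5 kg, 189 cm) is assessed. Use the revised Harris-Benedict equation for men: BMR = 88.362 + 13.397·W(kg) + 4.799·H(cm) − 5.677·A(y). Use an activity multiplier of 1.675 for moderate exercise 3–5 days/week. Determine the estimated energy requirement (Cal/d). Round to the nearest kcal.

4023 Cal/d

Harris-Benedict: BMR = 88.362 + 13.397(121.5) + 4.799(189) − 5.677(39) = 2401.7055 kcal/day.
TEE = BMR × activity factor = 2401.7055 × 1.675 = 4022.8567 kcal/day.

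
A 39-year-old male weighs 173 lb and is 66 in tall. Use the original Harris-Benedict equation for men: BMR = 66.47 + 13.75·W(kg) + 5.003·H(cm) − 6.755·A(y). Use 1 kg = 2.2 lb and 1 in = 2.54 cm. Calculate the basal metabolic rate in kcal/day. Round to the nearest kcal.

1723 kcal/day

Convert to metric: weight = 173 ÷ 2.2 = 78.6364 kg; height = 66 × 2.54 = 167.64 cm.
Harris-Benedict: BMR = 66.47 + 13.75(78.6364) + 5.003(167.64) − 6.755(39) = 1722.9779 kcal/day.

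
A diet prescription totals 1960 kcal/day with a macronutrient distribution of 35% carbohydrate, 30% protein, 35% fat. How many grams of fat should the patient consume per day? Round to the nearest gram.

Fat energy = 35% × 1960 = 686 kcal.
At 9 kcal/g: 686 ÷ 9 = 76.2222 g.

76 g/day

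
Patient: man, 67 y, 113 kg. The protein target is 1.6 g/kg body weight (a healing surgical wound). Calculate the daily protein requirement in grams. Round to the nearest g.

Protein = 1.6 g/kg × 113 kg = 180.8 g/day.

181 g/day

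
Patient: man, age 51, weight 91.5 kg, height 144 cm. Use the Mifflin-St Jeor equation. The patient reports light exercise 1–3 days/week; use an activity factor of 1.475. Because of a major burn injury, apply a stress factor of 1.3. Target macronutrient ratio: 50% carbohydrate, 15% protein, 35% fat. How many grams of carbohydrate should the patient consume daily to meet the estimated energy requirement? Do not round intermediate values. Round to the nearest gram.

375 g/day

Mifflin-St Jeor (male): BMR = 10(91.5) + 6.25(144) − 5(51) + 5 = 915 + 900 − 255 + 5 = 1565 kcal/day.
TEE = 1565 × 1.475 = 2308.375 kcal/day.
With stress factor 1.3: 2308.375 × 1.3 = 3000.8875 kcal/day.
Carbohydrate energy = 50% × 3000.8875 = 1500.4438 kcal.
Carbohydrate = 1500.4438 ÷ 4 kcal/g = 375.1109 g.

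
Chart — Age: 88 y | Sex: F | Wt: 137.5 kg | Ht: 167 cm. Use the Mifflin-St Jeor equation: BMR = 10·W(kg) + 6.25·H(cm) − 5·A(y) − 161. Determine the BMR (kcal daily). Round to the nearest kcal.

Mifflin-St Jeor (female): BMR = 10(137.5) + 6.25(167) − 5(88) − 161 = 1375 + 1043.75 − 440 − 161 = 1817.75 kcal/day.

1818 kcal daily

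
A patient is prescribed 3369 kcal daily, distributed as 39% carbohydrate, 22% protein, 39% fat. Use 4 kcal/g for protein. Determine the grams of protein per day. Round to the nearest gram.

185 g/day

Protein energy = 22% × 3369 = 741.18 kcal.
At 4 kcal/g: 741.18 ÷ 4 = 185.295 g.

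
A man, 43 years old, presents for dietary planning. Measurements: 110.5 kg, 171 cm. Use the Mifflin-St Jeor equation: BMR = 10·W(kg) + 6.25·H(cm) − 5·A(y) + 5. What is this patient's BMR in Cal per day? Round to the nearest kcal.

Mifflin-St Jeor (male): BMR = 10(110.5) + 6.25(171) − 5(43) + 5 = 1105 + 1068.75 − 215 + 5 = 1963.75 kcal/day.

1964 Cal per day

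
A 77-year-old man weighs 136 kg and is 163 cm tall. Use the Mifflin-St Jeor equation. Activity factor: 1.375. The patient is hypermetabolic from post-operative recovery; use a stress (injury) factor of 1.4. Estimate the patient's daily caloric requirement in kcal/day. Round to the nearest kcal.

3848 kcal/day

Mifflin-St Jeor (male): BMR = 10(136) + 6.25(163) − 5(77) + 5 = 1360 + 1018.75 − 385 + 5 = 1998.75 kcal/day.
TEE = BMR × activity factor = 1998.75 × 1.375 = 2748.2813 kcal/day.
Apply stress factor: 2748.2813 × 1.4 = 3847.5938 kcal/day.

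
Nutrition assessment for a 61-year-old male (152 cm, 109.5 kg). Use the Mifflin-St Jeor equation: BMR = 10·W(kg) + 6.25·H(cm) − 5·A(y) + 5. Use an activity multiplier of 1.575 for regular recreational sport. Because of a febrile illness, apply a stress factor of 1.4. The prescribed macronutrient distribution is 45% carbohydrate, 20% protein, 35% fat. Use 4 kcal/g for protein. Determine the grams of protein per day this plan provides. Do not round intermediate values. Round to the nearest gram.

Mifflin-St Jeor (male): BMR = 10(109.5) + 6.25(152) − 5(61) + 5 = 1095 + 950 − 305 + 5 = 1745 kcal/day.
TEE = 1745 × 1.575 = 2748.375 kcal/day.
With stress factor 1.4: 2748.375 × 1.4 = 3847.725 kcal/day.
Protein energy = 20% × 3847.725 = 769.545 kcal.
Protein = 769.545 ÷ 4 kcal/g = 192.3863 g.

192 g/day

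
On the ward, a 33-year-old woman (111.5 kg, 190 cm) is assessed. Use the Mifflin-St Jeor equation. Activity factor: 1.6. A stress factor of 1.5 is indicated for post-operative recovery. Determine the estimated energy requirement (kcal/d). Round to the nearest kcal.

Mifflin-St Jeor (female): BMR = 10(111.5) + 6.25(190) − 5(33) − 161 = 1115 + 1187.5 − 165 − 161 = 1976.5 kcal/day.
TEE = BMR × activity factor = 1976.5 × 1.6 = 3162.4 kcal/day.
Apply stress factor: 3162.4 × 1.5 = 4743.6 kcal/day.

4744 kcal/d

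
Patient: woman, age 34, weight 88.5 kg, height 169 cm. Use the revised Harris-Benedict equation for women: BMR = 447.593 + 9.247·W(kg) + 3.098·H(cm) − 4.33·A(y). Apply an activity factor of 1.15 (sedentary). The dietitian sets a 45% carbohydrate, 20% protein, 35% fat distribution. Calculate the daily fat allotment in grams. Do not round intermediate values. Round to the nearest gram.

73 g/day

Harris-Benedict: BMR = 447.593 + 9.247(88.5) + 3.098(169) − 4.33(34) = 1642.2945 kcal/day.
TEE = 1642.2945 × 1.15 = 1888.6387 kcal/day.
Fat energy = 35% × 1888.6387 = 661.0235 kcal.
Fat = 661.0235 ÷ 9 kcal/g = 73.4471 g.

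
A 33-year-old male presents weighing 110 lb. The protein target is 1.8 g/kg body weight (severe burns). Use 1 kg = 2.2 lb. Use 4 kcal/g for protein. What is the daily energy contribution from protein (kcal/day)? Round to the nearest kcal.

Weight in kg = 110 ÷ 2.2 = 50 kg.
Protein = 1.8 g/kg × 50 kg = 90 g/day.
Protein energy = 90 g × 4 kcal/g = 360 kcal/day.

360 kcal/day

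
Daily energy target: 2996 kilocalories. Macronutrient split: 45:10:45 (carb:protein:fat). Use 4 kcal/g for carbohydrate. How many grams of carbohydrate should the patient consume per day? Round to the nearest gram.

Carbohydrate energy = 45% × 2996 = 1348.2 kcal.
At 4 kcal/g: 1348.2 ÷ 4 = 337.05 g.

337 g/day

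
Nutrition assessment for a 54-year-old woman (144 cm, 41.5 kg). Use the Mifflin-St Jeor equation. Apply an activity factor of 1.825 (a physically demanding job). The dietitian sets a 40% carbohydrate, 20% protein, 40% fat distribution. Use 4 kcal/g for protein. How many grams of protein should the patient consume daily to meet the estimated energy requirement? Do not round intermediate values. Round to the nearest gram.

81 g/day

Mifflin-St Jeor (female): BMR = 10(41.5) + 6.25(144) − 5(54) − 161 = 415 + 900 − 270 − 161 = 884 kcal/day.
TEE = 884 × 1.825 = 1613.3 kcal/day.
Protein energy = 20% × 1613.3 = 322.66 kcal.
Protein = 322.66 ÷ 4 kcal/g = 80.665 g.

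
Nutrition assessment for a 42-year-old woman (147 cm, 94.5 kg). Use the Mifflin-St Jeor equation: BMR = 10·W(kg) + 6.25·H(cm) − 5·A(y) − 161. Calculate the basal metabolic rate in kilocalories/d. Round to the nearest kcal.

1493 kilocalories/d

Mifflin-St Jeor (female): BMR = 10(94.5) + 6.25(147) − 5(42) − 161 = 945 + 918.75 − 210 − 161 = 1492.75 kcal/day.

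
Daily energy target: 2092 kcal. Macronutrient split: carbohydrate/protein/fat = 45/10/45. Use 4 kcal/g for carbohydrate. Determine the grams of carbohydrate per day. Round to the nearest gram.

235 g/day

Carbohydrate energy = 45% × 2092 = 941.4 kcal.
At 4 kcal/g: 941.4 ÷ 4 = 235.35 g.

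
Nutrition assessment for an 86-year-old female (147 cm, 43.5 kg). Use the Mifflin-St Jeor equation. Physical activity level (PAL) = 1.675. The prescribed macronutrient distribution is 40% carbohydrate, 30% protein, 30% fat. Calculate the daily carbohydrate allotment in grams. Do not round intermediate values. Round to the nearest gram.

Mifflin-St Jeor (female): BMR = 10(43.5) + 6.25(147) − 5(86) − 161 = 435 + 918.75 − 430 − 161 = 762.75 kcal/day.
TEE = 762.75 × 1.675 = 1277.6063 kcal/day.
Carbohydrate energy = 40% × 1277.6063 = 511.0425 kcal.
Carbohydrate = 511.0425 ÷ 4 kcal/g = 127.7606 g.

128 g/day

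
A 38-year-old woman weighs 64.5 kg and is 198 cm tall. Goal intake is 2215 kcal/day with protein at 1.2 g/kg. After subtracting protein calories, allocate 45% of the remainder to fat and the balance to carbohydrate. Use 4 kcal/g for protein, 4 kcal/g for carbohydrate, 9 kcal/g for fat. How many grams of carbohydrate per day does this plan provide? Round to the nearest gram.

262 g/day

Protein = 1.2 × 64.5 = 77.4 g → 77.4 × 4 = 309.6 kcal.
Non-protein calories = 2215 − 309.6 = 1905.4 kcal.
Fat: 45% × 1905.4 = 857.43 kcal; carbohydrate: 1047.97 kcal.
Carbohydrate: 1047.97 kcal ÷ 4 kcal/g = 261.9925 g.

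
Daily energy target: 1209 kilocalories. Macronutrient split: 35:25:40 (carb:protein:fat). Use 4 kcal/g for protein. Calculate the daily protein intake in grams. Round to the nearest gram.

76 g/day

Protein energy = 25% × 1209 = 302.25 kcal.
At 4 kcal/g: 302.25 ÷ 4 = 75.5625 g.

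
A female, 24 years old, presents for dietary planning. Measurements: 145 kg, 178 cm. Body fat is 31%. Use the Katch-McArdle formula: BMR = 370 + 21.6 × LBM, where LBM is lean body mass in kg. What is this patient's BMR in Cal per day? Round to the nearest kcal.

LBM = 145 × (1 − 0.31) = 100.05 kg. Katch-McArdle: BMR = 370 + 21.6 × 100.05 = 2531.08 kcal/day.

2531 Cal per day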